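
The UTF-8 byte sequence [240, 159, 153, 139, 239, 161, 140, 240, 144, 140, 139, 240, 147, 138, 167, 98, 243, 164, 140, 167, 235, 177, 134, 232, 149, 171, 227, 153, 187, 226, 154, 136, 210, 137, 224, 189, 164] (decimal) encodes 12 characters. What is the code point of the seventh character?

Offset 0: leading byte 0xF0 = 11110000 → 4-byte char #1 = F0 9F 99 8B.
Offset 4: leading byte 0xEF = 11101111 → 3-byte char #2 = EF A1 8C.
Offset 7: leading byte 0xF0 = 11110000 → 4-byte char #3 = F0 90 8C 8B.
Offset 11: leading byte 0xF0 = 11110000 → 4-byte char #4 = F0 93 8A A7.
Offset 15: leading byte 0x62 = 01100010 → 1-byte char #5 = 62.
Offset 16: leading byte 0xF3 = 11110011 → 4-byte char #6 = F3 A4 8C A7.
Offset 20: leading byte 0xEB = 11101011 → 3-byte char #7 = EB B1 86.
Leading byte 0xEB = 11101011 matches 1110xxxx → 3-byte sequence.
Byte 1: 0xEB = 11101011, payload 1011 (4 bits).
Byte 2: 0xB1 = 10110001 (10xxxxxx ✓), payload 110001.
Byte 3: 0x86 = 10000110 (10xxxxxx ✓), payload 000110.
Concatenate: 1011110001000110 = 0xBC46 (16 bits → U+BC46).

U+BC46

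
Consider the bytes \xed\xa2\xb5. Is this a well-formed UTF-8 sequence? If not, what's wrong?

Structurally a 3-byte sequence; payload = 0xD8B5.
But 0xD8B5 is in U+D800–U+DFFF, the surrogate range. Surrogates are not Unicode scalar values and are forbidden in UTF-8.

invalid (encodes a surrogate (U+D800–U+DFFF))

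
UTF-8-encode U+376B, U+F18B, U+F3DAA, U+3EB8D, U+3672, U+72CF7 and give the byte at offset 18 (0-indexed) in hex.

U+376B → 3-byte form E3 9D AB at offsets 0–2.
U+F18B → 3-byte form EF 86 8B at offsets 3–5.
U+F3DAA → 4-byte form F3 B3 B6 AA at offsets 6–9.
U+3EB8D → 4-byte form F0 BE AE 8D at offsets 10–13.
U+3672 → 3-byte form E3 99 B2 at offsets 14–16.
U+72CF7 → 4-byte form F1 B2 B3 B7 at offsets 17–20.
Offset 18 falls in char 6's range; it's byte 2 of F1 B2 B3 B7 = 0xB2.

0xB2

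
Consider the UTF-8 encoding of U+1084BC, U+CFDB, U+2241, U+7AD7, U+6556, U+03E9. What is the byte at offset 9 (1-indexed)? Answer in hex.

0x89

1-indexed offset 9 is 0-indexed offset 8.
U+1084BC → 4-byte form F4 88 92 BC at offsets 0–3.
U+CFDB → 3-byte form EC BF 9B at offsets 4–6.
U+2241 → 3-byte form E2 89 81 at offsets 7–9.
Offset 8 falls in char 3's range; it's byte 2 of E2 89 81 = 0x89.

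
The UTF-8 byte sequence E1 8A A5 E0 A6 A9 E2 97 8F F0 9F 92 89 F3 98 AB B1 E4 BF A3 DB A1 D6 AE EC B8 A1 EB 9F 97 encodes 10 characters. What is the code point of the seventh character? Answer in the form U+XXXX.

Offset 0: leading byte 0xE1 = 11100001 → 3-byte char #1 = E1 8A A5.
Offset 3: leading byte 0xE0 = 11100000 → 3-byte char #2 = E0 A6 A9.
Offset 6: leading byte 0xE2 = 11100010 → 3-byte char #3 = E2 97 8F.
Offset 9: leading byte 0xF0 = 11110000 → 4-byte char #4 = F0 9F 92 89.
Offset 13: leading byte 0xF3 = 11110011 → 4-byte char #5 = F3 98 AB B1.
Offset 17: leading byte 0xE4 = 11100100 → 3-byte char #6 = E4 BF A3.
Offset 20: leading byte 0xDB = 11011011 → 2-byte char #7 = DB A1.
Leading byte 0xDB = 11011011 matches 110xxxxx → 2-byte sequence.
Byte 1: 0xDB = 11011011, payload 11011 (5 bits).
Byte 2: 0xA1 = 10100001 (10xxxxxx ✓), payload 100001.
Concatenate: 11011100001 = 0x6E1 (11 bits → U+06E1).

U+06E1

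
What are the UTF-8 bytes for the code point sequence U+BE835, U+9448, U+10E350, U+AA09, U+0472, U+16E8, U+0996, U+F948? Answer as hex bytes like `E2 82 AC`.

F2 BE A0 B5 E9 91 88 F4 8E 8D 90 EA A8 89 D1 B2 E1 9B A8 E0 A6 96 EF A5 88

U+BE835: 4-byte form → F2 BE A0 B5.
U+9448: 3-byte form → E9 91 88.
U+10E350: 4-byte form → F4 8E 8D 90.
U+AA09: 3-byte form → EA A8 89.
U+0472: 2-byte form → D1 B2.
U+16E8: 3-byte form → E1 9B A8.
U+0996: 3-byte form → E0 A6 96.
U+F948: 3-byte form → EF A5 88.
Concatenated (25 bytes): F2 BE A0 B5 E9 91 88 F4 8E 8D 90 EA A8 89 D1 B2 E1 9B A8 E0 A6 96 EF A5 88.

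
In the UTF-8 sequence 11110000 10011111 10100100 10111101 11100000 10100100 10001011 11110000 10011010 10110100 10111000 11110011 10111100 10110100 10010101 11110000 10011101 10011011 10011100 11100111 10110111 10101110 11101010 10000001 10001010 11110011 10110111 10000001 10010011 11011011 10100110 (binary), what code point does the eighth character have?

U+F7053

Offset 0: leading byte 0xF0 = 11110000 → 4-byte char #1 = F0 9F A4 BD.
Offset 4: leading byte 0xE0 = 11100000 → 3-byte char #2 = E0 A4 8B.
Offset 7: leading byte 0xF0 = 11110000 → 4-byte char #3 = F0 9A B4 B8.
Offset 11: leading byte 0xF3 = 11110011 → 4-byte char #4 = F3 BC B4 95.
Offset 15: leading byte 0xF0 = 11110000 → 4-byte char #5 = F0 9D 9B 9C.
Offset 19: leading byte 0xE7 = 11100111 → 3-byte char #6 = E7 B7 AE.
Offset 22: leading byte 0xEA = 11101010 → 3-byte char #7 = EA 81 8A.
Offset 25: leading byte 0xF3 = 11110011 → 4-byte char #8 = F3 B7 81 93.
Leading byte 0xF3 = 11110011 matches 11110xxx → 4-byte sequence.
Byte 1: 0xF3 = 11110011, payload 011 (3 bits).
Byte 2: 0xB7 = 10110111 (10xxxxxx ✓), payload 110111.
Byte 3: 0x81 = 10000001 (10xxxxxx ✓), payload 000001.
Byte 4: 0x93 = 10010011 (10xxxxxx ✓), payload 010011.
Concatenate: 011110111000001010011 = 0xF7053 (21 bits → U+F7053).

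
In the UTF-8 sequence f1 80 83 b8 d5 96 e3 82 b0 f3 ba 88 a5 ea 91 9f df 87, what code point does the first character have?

Offset 0: leading byte 0xF1 = 11110001 → 4-byte char #1 = F1 80 83 B8.
Leading byte 0xF1 = 11110001 matches 11110xxx → 4-byte sequence.
Byte 1: 0xF1 = 11110001, payload 001 (3 bits).
Byte 2: 0x80 = 10000000 (10xxxxxx ✓), payload 000000.
Byte 3: 0x83 = 10000011 (10xxxxxx ✓), payload 000011.
Byte 4: 0xB8 = 10111000 (10xxxxxx ✓), payload 111000.
Concatenate: 001000000000011111000 = 0x400F8 (21 bits → U+400F8).

U+400F8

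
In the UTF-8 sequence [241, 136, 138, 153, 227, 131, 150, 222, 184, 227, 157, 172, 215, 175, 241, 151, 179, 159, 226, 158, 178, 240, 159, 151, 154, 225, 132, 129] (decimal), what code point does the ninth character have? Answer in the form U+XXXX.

Offset 0: leading byte 0xF1 = 11110001 → 4-byte char #1 = F1 88 8A 99.
Offset 4: leading byte 0xE3 = 11100011 → 3-byte char #2 = E3 83 96.
Offset 7: leading byte 0xDE = 11011110 → 2-byte char #3 = DE B8.
Offset 9: leading byte 0xE3 = 11100011 → 3-byte char #4 = E3 9D AC.
Offset 12: leading byte 0xD7 = 11010111 → 2-byte char #5 = D7 AF.
Offset 14: leading byte 0xF1 = 11110001 → 4-byte char #6 = F1 97 B3 9F.
Offset 18: leading byte 0xE2 = 11100010 → 3-byte char #7 = E2 9E B2.
Offset 21: leading byte 0xF0 = 11110000 → 4-byte char #8 = F0 9F 97 9A.
Offset 25: leading byte 0xE1 = 11100001 → 3-byte char #9 = E1 84 81.
Leading byte 0xE1 = 11100001 matches 1110xxxx → 3-byte sequence.
Byte 1: 0xE1 = 11100001, payload 0001 (4 bits).
Byte 2: 0x84 = 10000100 (10xxxxxx ✓), payload 000100.
Byte 3: 0x81 = 10000001 (10xxxxxx ✓), payload 000001.
Concatenate: 0001000100000001 = 0x1101 (16 bits → U+1101).

U+1101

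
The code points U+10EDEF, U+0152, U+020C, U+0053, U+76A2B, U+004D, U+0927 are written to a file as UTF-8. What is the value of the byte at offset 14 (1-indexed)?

0x4D

1-indexed offset 14 is 0-indexed offset 13.
U+10EDEF → 4-byte form F4 8E B7 AF at offsets 0–3.
U+0152 → 2-byte form C5 92 at offsets 4–5.
U+020C → 2-byte form C8 8C at offsets 6–7.
U+0053 → 1-byte form 53 at offsets 8–8.
U+76A2B → 4-byte form F1 B6 A8 AB at offsets 9–12.
U+004D → 1-byte form 4D at offsets 13–13.
Offset 13 falls in char 6's range; it's byte 1 of 4D = 0x4D.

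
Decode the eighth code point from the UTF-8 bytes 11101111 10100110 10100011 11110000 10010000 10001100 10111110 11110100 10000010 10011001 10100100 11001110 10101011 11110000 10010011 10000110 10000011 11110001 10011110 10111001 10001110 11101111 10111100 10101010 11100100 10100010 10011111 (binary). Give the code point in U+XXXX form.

U+489F

Offset 0: leading byte 0xEF = 11101111 → 3-byte char #1 = EF A6 A3.
Offset 3: leading byte 0xF0 = 11110000 → 4-byte char #2 = F0 90 8C BE.
Offset 7: leading byte 0xF4 = 11110100 → 4-byte char #3 = F4 82 99 A4.
Offset 11: leading byte 0xCE = 11001110 → 2-byte char #4 = CE AB.
Offset 13: leading byte 0xF0 = 11110000 → 4-byte char #5 = F0 93 86 83.
Offset 17: leading byte 0xF1 = 11110001 → 4-byte char #6 = F1 9E B9 8E.
Offset 21: leading byte 0xEF = 11101111 → 3-byte char #7 = EF BC AA.
Offset 24: leading byte 0xE4 = 11100100 → 3-byte char #8 = E4 A2 9F.
Leading byte 0xE4 = 11100100 matches 1110xxxx → 3-byte sequence.
Byte 1: 0xE4 = 11100100, payload 0100 (4 bits).
Byte 2: 0xA2 = 10100010 (10xxxxxx ✓), payload 100010.
Byte 3: 0x9F = 10011111 (10xxxxxx ✓), payload 011111.
Concatenate: 0100100010011111 = 0x489F (16 bits → U+489F).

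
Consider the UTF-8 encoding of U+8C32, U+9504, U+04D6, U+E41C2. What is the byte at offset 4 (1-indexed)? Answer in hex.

0xE9

1-indexed offset 4 is 0-indexed offset 3.
U+8C32 → 3-byte form E8 B0 B2 at offsets 0–2.
U+9504 → 3-byte form E9 94 84 at offsets 3–5.
Offset 3 falls in char 2's range; it's byte 1 of E9 94 84 = 0xE9.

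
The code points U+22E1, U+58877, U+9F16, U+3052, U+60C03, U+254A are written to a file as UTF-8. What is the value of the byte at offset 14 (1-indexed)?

1-indexed offset 14 is 0-indexed offset 13.
U+22E1 → 3-byte form E2 8B A1 at offsets 0–2.
U+58877 → 4-byte form F1 98 A1 B7 at offsets 3–6.
U+9F16 → 3-byte form E9 BC 96 at offsets 7–9.
U+3052 → 3-byte form E3 81 92 at offsets 10–12.
U+60C03 → 4-byte form F1 A0 B0 83 at offsets 13–16.
Offset 13 falls in char 5's range; it's byte 1 of F1 A0 B0 83 = 0xF1.

0xF1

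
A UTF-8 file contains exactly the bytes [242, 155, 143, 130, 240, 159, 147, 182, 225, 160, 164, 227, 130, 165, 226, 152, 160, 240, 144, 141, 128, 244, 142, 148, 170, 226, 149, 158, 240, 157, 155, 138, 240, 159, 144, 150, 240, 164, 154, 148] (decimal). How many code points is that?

11

Byte at offset 0: 0xF2 = 11110010 → 4-byte char (#1). Advance 4.
Byte at offset 4: 0xF0 = 11110000 → 4-byte char (#2). Advance 4.
Byte at offset 8: 0xE1 = 11100001 → 3-byte char (#3). Advance 3.
Byte at offset 11: 0xE3 = 11100011 → 3-byte char (#4). Advance 3.
Byte at offset 14: 0xE2 = 11100010 → 3-byte char (#5). Advance 3.
Byte at offset 17: 0xF0 = 11110000 → 4-byte char (#6). Advance 4.
Byte at offset 21: 0xF4 = 11110100 → 4-byte char (#7). Advance 4.
Byte at offset 25: 0xE2 = 11100010 → 3-byte char (#8). Advance 3.
Byte at offset 28: 0xF0 = 11110000 → 4-byte char (#9). Advance 4.
Byte at offset 32: 0xF0 = 11110000 → 4-byte char (#10). Advance 4.
Byte at offset 36: 0xF0 = 11110000 → 4-byte char (#11). Advance 4.
Reached end at offset 40 after 11 code points.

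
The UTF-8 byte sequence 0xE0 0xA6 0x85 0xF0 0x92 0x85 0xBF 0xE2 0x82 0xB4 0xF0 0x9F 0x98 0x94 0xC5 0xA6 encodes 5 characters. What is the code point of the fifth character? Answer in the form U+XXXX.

Offset 0: leading byte 0xE0 = 11100000 → 3-byte char #1 = E0 A6 85.
Offset 3: leading byte 0xF0 = 11110000 → 4-byte char #2 = F0 92 85 BF.
Offset 7: leading byte 0xE2 = 11100010 → 3-byte char #3 = E2 82 B4.
Offset 10: leading byte 0xF0 = 11110000 → 4-byte char #4 = F0 9F 98 94.
Offset 14: leading byte 0xC5 = 11000101 → 2-byte char #5 = C5 A6.
Leading byte 0xC5 = 11000101 matches 110xxxxx → 2-byte sequence.
Byte 1: 0xC5 = 11000101, payload 00101 (5 bits).
Byte 2: 0xA6 = 10100110 (10xxxxxx ✓), payload 100110.
Concatenate: 00101100110 = 0x166 (11 bits → U+0166).

U+0166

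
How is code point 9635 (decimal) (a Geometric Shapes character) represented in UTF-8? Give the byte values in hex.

U+25A3 = 0x25A3 = 9635 decimal. In range U+0800–U+FFFF → 3-byte form: 1110xxxx 10xxxxxx 10xxxxxx.
Binary (16 bits): 0010010110100011.
Split 4+6+6: 0010 | 010110 | 100011.
Byte 1: 11100010 = 0xE2.
Byte 2: 10010110 = 0x96.
Byte 3: 10100011 = 0xA3.

E2 96 A3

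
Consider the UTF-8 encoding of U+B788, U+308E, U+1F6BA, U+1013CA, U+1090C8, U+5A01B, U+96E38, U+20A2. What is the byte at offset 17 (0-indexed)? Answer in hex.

0x88

U+B788 → 3-byte form EB 9E 88 at offsets 0–2.
U+308E → 3-byte form E3 82 8E at offsets 3–5.
U+1F6BA → 4-byte form F0 9F 9A BA at offsets 6–9.
U+1013CA → 4-byte form F4 81 8F 8A at offsets 10–13.
U+1090C8 → 4-byte form F4 89 83 88 at offsets 14–17.
Offset 17 falls in char 5's range; it's byte 4 of F4 89 83 88 = 0x88.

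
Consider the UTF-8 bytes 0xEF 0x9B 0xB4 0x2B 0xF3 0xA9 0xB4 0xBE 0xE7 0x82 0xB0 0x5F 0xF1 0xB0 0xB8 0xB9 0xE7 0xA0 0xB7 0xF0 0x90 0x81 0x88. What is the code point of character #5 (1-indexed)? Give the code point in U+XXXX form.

U+005F

Offset 0: leading byte 0xEF = 11101111 → 3-byte char #1 = EF 9B B4.
Offset 3: leading byte 0x2B = 00101011 → 1-byte char #2 = 2B.
Offset 4: leading byte 0xF3 = 11110011 → 4-byte char #3 = F3 A9 B4 BE.
Offset 8: leading byte 0xE7 = 11100111 → 3-byte char #4 = E7 82 B0.
Offset 11: leading byte 0x5F = 01011111 → 1-byte char #5 = 5F.
Leading byte 0x5F = 01011111 matches 0xxxxxxx → 1-byte sequence.
Byte 1: 0x5F = 01011111, payload 1011111 (7 bits).
Concatenate: 1011111 = 0x5F (7 bits → U+005F).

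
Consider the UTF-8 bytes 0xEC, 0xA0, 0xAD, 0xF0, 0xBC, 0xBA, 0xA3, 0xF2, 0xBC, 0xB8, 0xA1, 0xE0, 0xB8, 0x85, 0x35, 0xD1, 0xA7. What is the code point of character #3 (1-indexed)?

U+BCE21

Offset 0: leading byte 0xEC = 11101100 → 3-byte char #1 = EC A0 AD.
Offset 3: leading byte 0xF0 = 11110000 → 4-byte char #2 = F0 BC BA A3.
Offset 7: leading byte 0xF2 = 11110010 → 4-byte char #3 = F2 BC B8 A1.
Leading byte 0xF2 = 11110010 matches 11110xxx → 4-byte sequence.
Byte 1: 0xF2 = 11110010, payload 010 (3 bits).
Byte 2: 0xBC = 10111100 (10xxxxxx ✓), payload 111100.
Byte 3: 0xB8 = 10111000 (10xxxxxx ✓), payload 111000.
Byte 4: 0xA1 = 10100001 (10xxxxxx ✓), payload 100001.
Concatenate: 010111100111000100001 = 0xBCE21 (21 bits → U+BCE21).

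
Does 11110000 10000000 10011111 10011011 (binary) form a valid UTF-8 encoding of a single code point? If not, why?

Leading byte 0xF0 = 11110000 → 4-byte form.
Continuation bytes all match 10xxxxxx. Payload decodes to 0x7DB.
But 0x7DB < 0x10000, the minimum for a 4-byte sequence — this is an overlong encoding.

invalid (overlong encoding)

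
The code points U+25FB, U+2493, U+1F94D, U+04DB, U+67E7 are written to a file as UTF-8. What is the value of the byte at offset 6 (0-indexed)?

U+25FB → 3-byte form E2 97 BB at offsets 0–2.
U+2493 → 3-byte form E2 92 93 at offsets 3–5.
U+1F94D → 4-byte form F0 9F A5 8D at offsets 6–9.
Offset 6 falls in char 3's range; it's byte 1 of F0 9F A5 8D = 0xF0.

0xF0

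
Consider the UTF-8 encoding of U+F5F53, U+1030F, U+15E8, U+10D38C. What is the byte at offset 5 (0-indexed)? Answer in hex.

0x90

U+F5F53 → 4-byte form F3 B5 BD 93 at offsets 0–3.
U+1030F → 4-byte form F0 90 8C 8F at offsets 4–7.
Offset 5 falls in char 2's range; it's byte 2 of F0 90 8C 8F = 0x90.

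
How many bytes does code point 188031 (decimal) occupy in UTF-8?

4

U+2DE7F = 0x2DE7F. UTF-8 uses 1 byte below 0x80, 2 below 0x800, 3 below 0x10000, 4 up to 0x10FFFF. 0x2DE7F is in U+10000–U+10FFFF → 4 bytes.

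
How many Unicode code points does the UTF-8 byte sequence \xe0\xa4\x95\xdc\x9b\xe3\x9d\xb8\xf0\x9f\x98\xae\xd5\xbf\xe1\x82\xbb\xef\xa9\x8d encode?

7

Byte at offset 0: 0xE0 = 11100000 → 3-byte char (#1). Advance 3.
Byte at offset 3: 0xDC = 11011100 → 2-byte char (#2). Advance 2.
Byte at offset 5: 0xE3 = 11100011 → 3-byte char (#3). Advance 3.
Byte at offset 8: 0xF0 = 11110000 → 4-byte char (#4). Advance 4.
Byte at offset 12: 0xD5 = 11010101 → 2-byte char (#5). Advance 2.
Byte at offset 14: 0xE1 = 11100001 → 3-byte char (#6). Advance 3.
Byte at offset 17: 0xEF = 11101111 → 3-byte char (#7). Advance 3.
Reached end at offset 20 after 7 code points.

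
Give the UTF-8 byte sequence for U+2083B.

U+2083B = 0x2083B = 133179 decimal. In range U+10000–U+10FFFF → 4-byte form: 11110xxx 10xxxxxx 10xxxxxx 10xxxxxx.
Binary (21 bits): 000100000100000111011.
Split 3+6+6+6: 000 | 100000 | 100000 | 111011.
Byte 1: 11110000 = 0xF0.
Byte 2: 10100000 = 0xA0.
Byte 3: 10100000 = 0xA0.
Byte 4: 10111011 = 0xBB.

F0 A0 A0 BB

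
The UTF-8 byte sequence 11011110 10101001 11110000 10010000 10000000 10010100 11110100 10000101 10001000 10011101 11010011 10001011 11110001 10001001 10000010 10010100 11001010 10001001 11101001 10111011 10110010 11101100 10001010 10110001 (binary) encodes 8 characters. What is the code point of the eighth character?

Offset 0: leading byte 0xDE = 11011110 → 2-byte char #1 = DE A9.
Offset 2: leading byte 0xF0 = 11110000 → 4-byte char #2 = F0 90 80 94.
Offset 6: leading byte 0xF4 = 11110100 → 4-byte char #3 = F4 85 88 9D.
Offset 10: leading byte 0xD3 = 11010011 → 2-byte char #4 = D3 8B.
Offset 12: leading byte 0xF1 = 11110001 → 4-byte char #5 = F1 89 82 94.
Offset 16: leading byte 0xCA = 11001010 → 2-byte char #6 = CA 89.
Offset 18: leading byte 0xE9 = 11101001 → 3-byte char #7 = E9 BB B2.
Offset 21: leading byte 0xEC = 11101100 → 3-byte char #8 = EC 8A B1.
Leading byte 0xEC = 11101100 matches 1110xxxx → 3-byte sequence.
Byte 1: 0xEC = 11101100, payload 1100 (4 bits).
Byte 2: 0x8A = 10001010 (10xxxxxx ✓), payload 001010.
Byte 3: 0xB1 = 10110001 (10xxxxxx ✓), payload 110001.
Concatenate: 1100001010110001 = 0xC2B1 (16 bits → U+C2B1).

U+C2B1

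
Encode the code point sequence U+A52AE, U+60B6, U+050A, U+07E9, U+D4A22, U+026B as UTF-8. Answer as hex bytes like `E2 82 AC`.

U+A52AE: 4-byte form → F2 A5 8A AE.
U+60B6: 3-byte form → E6 82 B6.
U+050A: 2-byte form → D4 8A.
U+07E9: 2-byte form → DF A9.
U+D4A22: 4-byte form → F3 94 A8 A2.
U+026B: 2-byte form → C9 AB.
Concatenated (17 bytes): F2 A5 8A AE E6 82 B6 D4 8A DF A9 F3 94 A8 A2 C9 AB.

F2 A5 8A AE E6 82 B6 D4 8A DF A9 F3 94 A8 A2 C9 AB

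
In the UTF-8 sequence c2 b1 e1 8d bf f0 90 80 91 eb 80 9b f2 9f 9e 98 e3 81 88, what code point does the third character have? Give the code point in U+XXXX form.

Offset 0: leading byte 0xC2 = 11000010 → 2-byte char #1 = C2 B1.
Offset 2: leading byte 0xE1 = 11100001 → 3-byte char #2 = E1 8D BF.
Offset 5: leading byte 0xF0 = 11110000 → 4-byte char #3 = F0 90 80 91.
Leading byte 0xF0 = 11110000 matches 11110xxx → 4-byte sequence.
Byte 1: 0xF0 = 11110000, payload 000 (3 bits).
Byte 2: 0x90 = 10010000 (10xxxxxx ✓), payload 010000.
Byte 3: 0x80 = 10000000 (10xxxxxx ✓), payload 000000.
Byte 4: 0x91 = 10010001 (10xxxxxx ✓), payload 010001.
Concatenate: 000010000000000010001 = 0x10011 (21 bits → U+10011).

U+10011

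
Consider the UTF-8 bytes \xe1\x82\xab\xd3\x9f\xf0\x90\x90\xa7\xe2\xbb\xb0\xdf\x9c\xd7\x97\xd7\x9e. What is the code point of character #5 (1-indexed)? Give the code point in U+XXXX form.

Offset 0: leading byte 0xE1 = 11100001 → 3-byte char #1 = E1 82 AB.
Offset 3: leading byte 0xD3 = 11010011 → 2-byte char #2 = D3 9F.
Offset 5: leading byte 0xF0 = 11110000 → 4-byte char #3 = F0 90 90 A7.
Offset 9: leading byte 0xE2 = 11100010 → 3-byte char #4 = E2 BB B0.
Offset 12: leading byte 0xDF = 11011111 → 2-byte char #5 = DF 9C.
Leading byte 0xDF = 11011111 matches 110xxxxx → 2-byte sequence.
Byte 1: 0xDF = 11011111, payload 11111 (5 bits).
Byte 2: 0x9C = 10011100 (10xxxxxx ✓), payload 011100.
Concatenate: 11111011100 = 0x7DC (11 bits → U+07DC).

U+07DC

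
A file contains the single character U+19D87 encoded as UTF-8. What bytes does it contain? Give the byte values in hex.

U+19D87 = 0x19D87 = 105863 decimal. In range U+10000–U+10FFFF → 4-byte form: 11110xxx 10xxxxxx 10xxxxxx 10xxxxxx.
Binary (21 bits): 000011001110110000111.
Split 3+6+6+6: 000 | 011001 | 110110 | 000111.
Byte 1: 11110000 = 0xF0.
Byte 2: 10011001 = 0x99.
Byte 3: 10110110 = 0xB6.
Byte 4: 10000111 = 0x87.

F0 99 B6 87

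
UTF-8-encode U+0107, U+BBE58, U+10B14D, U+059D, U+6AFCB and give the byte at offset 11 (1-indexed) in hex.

0xD6

1-indexed offset 11 is 0-indexed offset 10.
U+0107 → 2-byte form C4 87 at offsets 0–1.
U+BBE58 → 4-byte form F2 BB B9 98 at offsets 2–5.
U+10B14D → 4-byte form F4 8B 85 8D at offsets 6–9.
U+059D → 2-byte form D6 9D at offsets 10–11.
Offset 10 falls in char 4's range; it's byte 1 of D6 9D = 0xD6.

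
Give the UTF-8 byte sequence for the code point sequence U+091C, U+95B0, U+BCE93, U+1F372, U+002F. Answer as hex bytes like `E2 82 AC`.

U+091C: 3-byte form → E0 A4 9C.
U+95B0: 3-byte form → E9 96 B0.
U+BCE93: 4-byte form → F2 BC BA 93.
U+1F372: 4-byte form → F0 9F 8D B2.
U+002F: 1-byte form → 2F.
Concatenated (15 bytes): E0 A4 9C E9 96 B0 F2 BC BA 93 F0 9F 8D B2 2F.

E0 A4 9C E9 96 B0 F2 BC BA 93 F0 9F 8D B2 2F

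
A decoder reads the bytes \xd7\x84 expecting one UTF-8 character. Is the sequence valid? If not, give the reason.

valid

Leading byte 0xD7 = 11010111 → 2-byte form.
Continuation bytes 0x84=10000100 all match 10xxxxxx.
Decoded value 0x5C4 is ≥ 0x80 (shortest form) and not a surrogate.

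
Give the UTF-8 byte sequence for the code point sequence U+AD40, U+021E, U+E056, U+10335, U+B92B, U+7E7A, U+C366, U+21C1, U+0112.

EA B5 80 C8 9E EE 81 96 F0 90 8C B5 EB A4 AB E7 B9 BA EC 8D A6 E2 87 81 C4 92

U+AD40: 3-byte form → EA B5 80.
U+021E: 2-byte form → C8 9E.
U+E056: 3-byte form → EE 81 96.
U+10335: 4-byte form → F0 90 8C B5.
U+B92B: 3-byte form → EB A4 AB.
U+7E7A: 3-byte form → E7 B9 BA.
U+C366: 3-byte form → EC 8D A6.
U+21C1: 3-byte form → E2 87 81.
U+0112: 2-byte form → C4 92.
Concatenated (26 bytes): EA B5 80 C8 9E EE 81 96 F0 90 8C B5 EB A4 AB E7 B9 BA EC 8D A6 E2 87 81 C4 92.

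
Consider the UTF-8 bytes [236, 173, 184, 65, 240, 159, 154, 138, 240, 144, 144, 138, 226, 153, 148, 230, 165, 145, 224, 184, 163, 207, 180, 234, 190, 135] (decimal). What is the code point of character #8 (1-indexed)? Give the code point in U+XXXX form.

Offset 0: leading byte 0xEC = 11101100 → 3-byte char #1 = EC AD B8.
Offset 3: leading byte 0x41 = 01000001 → 1-byte char #2 = 41.
Offset 4: leading byte 0xF0 = 11110000 → 4-byte char #3 = F0 9F 9A 8A.
Offset 8: leading byte 0xF0 = 11110000 → 4-byte char #4 = F0 90 90 8A.
Offset 12: leading byte 0xE2 = 11100010 → 3-byte char #5 = E2 99 94.
Offset 15: leading byte 0xE6 = 11100110 → 3-byte char #6 = E6 A5 91.
Offset 18: leading byte 0xE0 = 11100000 → 3-byte char #7 = E0 B8 A3.
Offset 21: leading byte 0xCF = 11001111 → 2-byte char #8 = CF B4.
Leading byte 0xCF = 11001111 matches 110xxxxx → 2-byte sequence.
Byte 1: 0xCF = 11001111, payload 01111 (5 bits).
Byte 2: 0xB4 = 10110100 (10xxxxxx ✓), payload 110100.
Concatenate: 01111110100 = 0x3F4 (11 bits → U+03F4).

U+03F4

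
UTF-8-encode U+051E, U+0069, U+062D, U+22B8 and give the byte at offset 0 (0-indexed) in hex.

U+051E → 2-byte form D4 9E at offsets 0–1.
Offset 0 falls in char 1's range; it's byte 1 of D4 9E = 0xD4.

0xD4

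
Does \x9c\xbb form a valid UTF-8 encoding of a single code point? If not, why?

invalid (continuation byte with no leading byte)

Byte 0x9C = 10011100 has the form 10xxxxxx — a continuation byte — but there is no preceding leading byte.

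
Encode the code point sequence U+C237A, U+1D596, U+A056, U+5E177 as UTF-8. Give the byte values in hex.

F3 82 8D BA F0 9D 96 96 EA 81 96 F1 9E 85 B7

U+C237A: 4-byte form → F3 82 8D BA.
U+1D596: 4-byte form → F0 9D 96 96.
U+A056: 3-byte form → EA 81 96.
U+5E177: 4-byte form → F1 9E 85 B7.
Concatenated (15 bytes): F3 82 8D BA F0 9D 96 96 EA 81 96 F1 9E 85 B7.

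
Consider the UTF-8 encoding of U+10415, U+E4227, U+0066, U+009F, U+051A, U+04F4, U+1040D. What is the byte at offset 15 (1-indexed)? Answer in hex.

0xB4

1-indexed offset 15 is 0-indexed offset 14.
U+10415 → 4-byte form F0 90 90 95 at offsets 0–3.
U+E4227 → 4-byte form F3 A4 88 A7 at offsets 4–7.
U+0066 → 1-byte form 66 at offsets 8–8.
U+009F → 2-byte form C2 9F at offsets 9–10.
U+051A → 2-byte form D4 9A at offsets 11–12.
U+04F4 → 2-byte form D3 B4 at offsets 13–14.
Offset 14 falls in char 6's range; it's byte 2 of D3 B4 = 0xB4.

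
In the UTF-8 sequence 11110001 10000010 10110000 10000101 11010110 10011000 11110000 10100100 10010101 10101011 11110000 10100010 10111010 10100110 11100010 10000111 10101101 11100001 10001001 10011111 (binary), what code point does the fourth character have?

U+22EA6

Offset 0: leading byte 0xF1 = 11110001 → 4-byte char #1 = F1 82 B0 85.
Offset 4: leading byte 0xD6 = 11010110 → 2-byte char #2 = D6 98.
Offset 6: leading byte 0xF0 = 11110000 → 4-byte char #3 = F0 A4 95 AB.
Offset 10: leading byte 0xF0 = 11110000 → 4-byte char #4 = F0 A2 BA A6.
Leading byte 0xF0 = 11110000 matches 11110xxx → 4-byte sequence.
Byte 1: 0xF0 = 11110000, payload 000 (3 bits).
Byte 2: 0xA2 = 10100010 (10xxxxxx ✓), payload 100010.
Byte 3: 0xBA = 10111010 (10xxxxxx ✓), payload 111010.
Byte 4: 0xA6 = 10100110 (10xxxxxx ✓), payload 100110.
Concatenate: 000100010111010100110 = 0x22EA6 (21 bits → U+22EA6).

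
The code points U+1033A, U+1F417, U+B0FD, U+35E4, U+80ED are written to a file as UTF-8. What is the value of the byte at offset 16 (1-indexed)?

1-indexed offset 16 is 0-indexed offset 15.
U+1033A → 4-byte form F0 90 8C BA at offsets 0–3.
U+1F417 → 4-byte form F0 9F 90 97 at offsets 4–7.
U+B0FD → 3-byte form EB 83 BD at offsets 8–10.
U+35E4 → 3-byte form E3 97 A4 at offsets 11–13.
U+80ED → 3-byte form E8 83 AD at offsets 14–16.
Offset 15 falls in char 5's range; it's byte 2 of E8 83 AD = 0x83.

0x83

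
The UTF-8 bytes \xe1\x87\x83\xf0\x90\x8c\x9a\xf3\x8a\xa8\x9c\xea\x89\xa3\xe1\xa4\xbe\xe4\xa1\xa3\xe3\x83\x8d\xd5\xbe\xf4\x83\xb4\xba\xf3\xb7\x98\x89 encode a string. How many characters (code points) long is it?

10

Byte at offset 0: 0xE1 = 11100001 → 3-byte char (#1). Advance 3.
Byte at offset 3: 0xF0 = 11110000 → 4-byte char (#2). Advance 4.
Byte at offset 7: 0xF3 = 11110011 → 4-byte char (#3). Advance 4.
Byte at offset 11: 0xEA = 11101010 → 3-byte char (#4). Advance 3.
Byte at offset 14: 0xE1 = 11100001 → 3-byte char (#5). Advance 3.
Byte at offset 17: 0xE4 = 11100100 → 3-byte char (#6). Advance 3.
Byte at offset 20: 0xE3 = 11100011 → 3-byte char (#7). Advance 3.
Byte at offset 23: 0xD5 = 11010101 → 2-byte char (#8). Advance 2.
Byte at offset 25: 0xF4 = 11110100 → 4-byte char (#9). Advance 4.
Byte at offset 29: 0xF3 = 11110011 → 4-byte char (#10). Advance 4.
Reached end at offset 33 after 10 code points.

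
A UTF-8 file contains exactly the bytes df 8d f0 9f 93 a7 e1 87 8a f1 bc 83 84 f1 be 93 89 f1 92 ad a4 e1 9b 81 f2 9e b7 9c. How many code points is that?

Byte at offset 0: 0xDF = 11011111 → 2-byte char (#1). Advance 2.
Byte at offset 2: 0xF0 = 11110000 → 4-byte char (#2). Advance 4.
Byte at offset 6: 0xE1 = 11100001 → 3-byte char (#3). Advance 3.
Byte at offset 9: 0xF1 = 11110001 → 4-byte char (#4). Advance 4.
Byte at offset 13: 0xF1 = 11110001 → 4-byte char (#5). Advance 4.
Byte at offset 17: 0xF1 = 11110001 → 4-byte char (#6). Advance 4.
Byte at offset 21: 0xE1 = 11100001 → 3-byte char (#7). Advance 3.
Byte at offset 24: 0xF2 = 11110010 → 4-byte char (#8). Advance 4.
Reached end at offset 28 after 8 code points.

8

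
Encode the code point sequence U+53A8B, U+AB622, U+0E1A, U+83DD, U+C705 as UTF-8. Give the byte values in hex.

U+53A8B: 4-byte form → F1 93 AA 8B.
U+AB622: 4-byte form → F2 AB 98 A2.
U+0E1A: 3-byte form → E0 B8 9A.
U+83DD: 3-byte form → E8 8F 9D.
U+C705: 3-byte form → EC 9C 85.
Concatenated (17 bytes): F1 93 AA 8B F2 AB 98 A2 E0 B8 9A E8 8F 9D EC 9C 85.

F1 93 AA 8B F2 AB 98 A2 E0 B8 9A E8 8F 9D EC 9C 85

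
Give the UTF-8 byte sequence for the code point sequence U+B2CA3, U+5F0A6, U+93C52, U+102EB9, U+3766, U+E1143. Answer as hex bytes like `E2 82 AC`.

U+B2CA3: 4-byte form → F2 B2 B2 A3.
U+5F0A6: 4-byte form → F1 9F 82 A6.
U+93C52: 4-byte form → F2 93 B1 92.
U+102EB9: 4-byte form → F4 82 BA B9.
U+3766: 3-byte form → E3 9D A6.
U+E1143: 4-byte form → F3 A1 85 83.
Concatenated (23 bytes): F2 B2 B2 A3 F1 9F 82 A6 F2 93 B1 92 F4 82 BA B9 E3 9D A6 F3 A1 85 83.

F2 B2 B2 A3 F1 9F 82 A6 F2 93 B1 92 F4 82 BA B9 E3 9D A6 F3 A1 85 83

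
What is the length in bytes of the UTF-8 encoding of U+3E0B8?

U+3E0B8 = 0x3E0B8. UTF-8 uses 1 byte below 0x80, 2 below 0x800, 3 below 0x10000, 4 up to 0x10FFFF. 0x3E0B8 is in U+10000–U+10FFFF → 4 bytes.

4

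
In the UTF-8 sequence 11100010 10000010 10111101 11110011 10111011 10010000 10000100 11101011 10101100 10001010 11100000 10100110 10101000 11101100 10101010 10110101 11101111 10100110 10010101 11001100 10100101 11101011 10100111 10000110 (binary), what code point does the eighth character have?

U+B9C6

Offset 0: leading byte 0xE2 = 11100010 → 3-byte char #1 = E2 82 BD.
Offset 3: leading byte 0xF3 = 11110011 → 4-byte char #2 = F3 BB 90 84.
Offset 7: leading byte 0xEB = 11101011 → 3-byte char #3 = EB AC 8A.
Offset 10: leading byte 0xE0 = 11100000 → 3-byte char #4 = E0 A6 A8.
Offset 13: leading byte 0xEC = 11101100 → 3-byte char #5 = EC AA B5.
Offset 16: leading byte 0xEF = 11101111 → 3-byte char #6 = EF A6 95.
Offset 19: leading byte 0xCC = 11001100 → 2-byte char #7 = CC A5.
Offset 21: leading byte 0xEB = 11101011 → 3-byte char #8 = EB A7 86.
Leading byte 0xEB = 11101011 matches 1110xxxx → 3-byte sequence.
Byte 1: 0xEB = 11101011, payload 1011 (4 bits).
Byte 2: 0xA7 = 10100111 (10xxxxxx ✓), payload 100111.
Byte 3: 0x86 = 10000110 (10xxxxxx ✓), payload 000110.
Concatenate: 1011100111000110 = 0xB9C6 (16 bits → U+B9C6).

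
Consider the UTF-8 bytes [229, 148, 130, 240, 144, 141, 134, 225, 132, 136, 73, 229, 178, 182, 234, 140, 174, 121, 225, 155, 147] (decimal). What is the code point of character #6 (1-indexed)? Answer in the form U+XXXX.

Offset 0: leading byte 0xE5 = 11100101 → 3-byte char #1 = E5 94 82.
Offset 3: leading byte 0xF0 = 11110000 → 4-byte char #2 = F0 90 8D 86.
Offset 7: leading byte 0xE1 = 11100001 → 3-byte char #3 = E1 84 88.
Offset 10: leading byte 0x49 = 01001001 → 1-byte char #4 = 49.
Offset 11: leading byte 0xE5 = 11100101 → 3-byte char #5 = E5 B2 B6.
Offset 14: leading byte 0xEA = 11101010 → 3-byte char #6 = EA 8C AE.
Leading byte 0xEA = 11101010 matches 1110xxxx → 3-byte sequence.
Byte 1: 0xEA = 11101010, payload 1010 (4 bits).
Byte 2: 0x8C = 10001100 (10xxxxxx ✓), payload 001100.
Byte 3: 0xAE = 10101110 (10xxxxxx ✓), payload 101110.
Concatenate: 1010001100101110 = 0xA32E (16 bits → U+A32E).

U+A32E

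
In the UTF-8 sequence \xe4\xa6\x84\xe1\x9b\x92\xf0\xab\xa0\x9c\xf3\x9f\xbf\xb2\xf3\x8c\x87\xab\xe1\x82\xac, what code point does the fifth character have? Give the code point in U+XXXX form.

Offset 0: leading byte 0xE4 = 11100100 → 3-byte char #1 = E4 A6 84.
Offset 3: leading byte 0xE1 = 11100001 → 3-byte char #2 = E1 9B 92.
Offset 6: leading byte 0xF0 = 11110000 → 4-byte char #3 = F0 AB A0 9C.
Offset 10: leading byte 0xF3 = 11110011 → 4-byte char #4 = F3 9F BF B2.
Offset 14: leading byte 0xF3 = 11110011 → 4-byte char #5 = F3 8C 87 AB.
Leading byte 0xF3 = 11110011 matches 11110xxx → 4-byte sequence.
Byte 1: 0xF3 = 11110011, payload 011 (3 bits).
Byte 2: 0x8C = 10001100 (10xxxxxx ✓), payload 001100.
Byte 3: 0x87 = 10000111 (10xxxxxx ✓), payload 000111.
Byte 4: 0xAB = 10101011 (10xxxxxx ✓), payload 101011.
Concatenate: 011001100000111101011 = 0xCC1EB (21 bits → U+CC1EB).

U+CC1EB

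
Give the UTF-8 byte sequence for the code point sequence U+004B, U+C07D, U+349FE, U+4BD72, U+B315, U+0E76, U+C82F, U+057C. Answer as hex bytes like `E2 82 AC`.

4B EC 81 BD F0 B4 A7 BE F1 8B B5 B2 EB 8C 95 E0 B9 B6 EC A0 AF D5 BC

U+004B: 1-byte form → 4B.
U+C07D: 3-byte form → EC 81 BD.
U+349FE: 4-byte form → F0 B4 A7 BE.
U+4BD72: 4-byte form → F1 8B B5 B2.
U+B315: 3-byte form → EB 8C 95.
U+0E76: 3-byte form → E0 B9 B6.
U+C82F: 3-byte form → EC A0 AF.
U+057C: 2-byte form → D5 BC.
Concatenated (23 bytes): 4B EC 81 BD F0 B4 A7 BE F1 8B B5 B2 EB 8C 95 E0 B9 B6 EC A0 AF D5 BC.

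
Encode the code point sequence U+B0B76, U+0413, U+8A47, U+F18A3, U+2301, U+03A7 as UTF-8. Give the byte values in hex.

F2 B0 AD B6 D0 93 E8 A9 87 F3 B1 A2 A3 E2 8C 81 CE A7

U+B0B76: 4-byte form → F2 B0 AD B6.
U+0413: 2-byte form → D0 93.
U+8A47: 3-byte form → E8 A9 87.
U+F18A3: 4-byte form → F3 B1 A2 A3.
U+2301: 3-byte form → E2 8C 81.
U+03A7: 2-byte form → CE A7.
Concatenated (18 bytes): F2 B0 AD B6 D0 93 E8 A9 87 F3 B1 A2 A3 E2 8C 81 CE A7.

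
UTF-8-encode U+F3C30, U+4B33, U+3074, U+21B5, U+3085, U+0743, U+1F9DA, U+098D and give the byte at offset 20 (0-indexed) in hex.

U+F3C30 → 4-byte form F3 B3 B0 B0 at offsets 0–3.
U+4B33 → 3-byte form E4 AC B3 at offsets 4–6.
U+3074 → 3-byte form E3 81 B4 at offsets 7–9.
U+21B5 → 3-byte form E2 86 B5 at offsets 10–12.
U+3085 → 3-byte form E3 82 85 at offsets 13–15.
U+0743 → 2-byte form DD 83 at offsets 16–17.
U+1F9DA → 4-byte form F0 9F A7 9A at offsets 18–21.
Offset 20 falls in char 7's range; it's byte 3 of F0 9F A7 9A = 0xA7.

0xA7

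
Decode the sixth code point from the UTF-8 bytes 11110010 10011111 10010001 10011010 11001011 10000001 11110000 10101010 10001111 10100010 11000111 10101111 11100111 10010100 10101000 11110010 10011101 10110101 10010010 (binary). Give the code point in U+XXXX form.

U+9DD52

Offset 0: leading byte 0xF2 = 11110010 → 4-byte char #1 = F2 9F 91 9A.
Offset 4: leading byte 0xCB = 11001011 → 2-byte char #2 = CB 81.
Offset 6: leading byte 0xF0 = 11110000 → 4-byte char #3 = F0 AA 8F A2.
Offset 10: leading byte 0xC7 = 11000111 → 2-byte char #4 = C7 AF.
Offset 12: leading byte 0xE7 = 11100111 → 3-byte char #5 = E7 94 A8.
Offset 15: leading byte 0xF2 = 11110010 → 4-byte char #6 = F2 9D B5 92.
Leading byte 0xF2 = 11110010 matches 11110xxx → 4-byte sequence.
Byte 1: 0xF2 = 11110010, payload 010 (3 bits).
Byte 2: 0x9D = 10011101 (10xxxxxx ✓), payload 011101.
Byte 3: 0xB5 = 10110101 (10xxxxxx ✓), payload 110101.
Byte 4: 0x92 = 10010010 (10xxxxxx ✓), payload 010010.
Concatenate: 010011101110101010010 = 0x9DD52 (21 bits → U+9DD52).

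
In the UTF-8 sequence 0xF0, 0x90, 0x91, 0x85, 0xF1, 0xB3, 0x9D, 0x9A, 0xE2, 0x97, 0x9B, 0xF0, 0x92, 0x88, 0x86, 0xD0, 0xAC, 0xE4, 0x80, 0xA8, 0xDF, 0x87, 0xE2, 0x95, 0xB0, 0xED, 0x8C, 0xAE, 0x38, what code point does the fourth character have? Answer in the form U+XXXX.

Offset 0: leading byte 0xF0 = 11110000 → 4-byte char #1 = F0 90 91 85.
Offset 4: leading byte 0xF1 = 11110001 → 4-byte char #2 = F1 B3 9D 9A.
Offset 8: leading byte 0xE2 = 11100010 → 3-byte char #3 = E2 97 9B.
Offset 11: leading byte 0xF0 = 11110000 → 4-byte char #4 = F0 92 88 86.
Leading byte 0xF0 = 11110000 matches 11110xxx → 4-byte sequence.
Byte 1: 0xF0 = 11110000, payload 000 (3 bits).
Byte 2: 0x92 = 10010010 (10xxxxxx ✓), payload 010010.
Byte 3: 0x88 = 10001000 (10xxxxxx ✓), payload 001000.
Byte 4: 0x86 = 10000110 (10xxxxxx ✓), payload 000110.
Concatenate: 000010010001000000110 = 0x12206 (21 bits → U+12206).

U+12206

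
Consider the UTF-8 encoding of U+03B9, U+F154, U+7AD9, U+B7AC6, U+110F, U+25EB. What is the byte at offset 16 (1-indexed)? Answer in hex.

1-indexed offset 16 is 0-indexed offset 15.
U+03B9 → 2-byte form CE B9 at offsets 0–1.
U+F154 → 3-byte form EF 85 94 at offsets 2–4.
U+7AD9 → 3-byte form E7 AB 99 at offsets 5–7.
U+B7AC6 → 4-byte form F2 B7 AB 86 at offsets 8–11.
U+110F → 3-byte form E1 84 8F at offsets 12–14.
U+25EB → 3-byte form E2 97 AB at offsets 15–17.
Offset 15 falls in char 6's range; it's byte 1 of E2 97 AB = 0xE2.

0xE2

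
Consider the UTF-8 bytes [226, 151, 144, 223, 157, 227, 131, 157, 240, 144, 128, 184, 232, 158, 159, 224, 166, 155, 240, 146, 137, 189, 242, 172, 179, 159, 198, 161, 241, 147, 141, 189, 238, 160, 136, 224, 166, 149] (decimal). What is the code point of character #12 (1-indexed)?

U+0995

Offset 0: leading byte 0xE2 = 11100010 → 3-byte char #1 = E2 97 90.
Offset 3: leading byte 0xDF = 11011111 → 2-byte char #2 = DF 9D.
Offset 5: leading byte 0xE3 = 11100011 → 3-byte char #3 = E3 83 9D.
Offset 8: leading byte 0xF0 = 11110000 → 4-byte char #4 = F0 90 80 B8.
Offset 12: leading byte 0xE8 = 11101000 → 3-byte char #5 = E8 9E 9F.
Offset 15: leading byte 0xE0 = 11100000 → 3-byte char #6 = E0 A6 9B.
Offset 18: leading byte 0xF0 = 11110000 → 4-byte char #7 = F0 92 89 BD.
Offset 22: leading byte 0xF2 = 11110010 → 4-byte char #8 = F2 AC B3 9F.
Offset 26: leading byte 0xC6 = 11000110 → 2-byte char #9 = C6 A1.
Offset 28: leading byte 0xF1 = 11110001 → 4-byte char #10 = F1 93 8D BD.
Offset 32: leading byte 0xEE = 11101110 → 3-byte char #11 = EE A0 88.
Offset 35: leading byte 0xE0 = 11100000 → 3-byte char #12 = E0 A6 95.
Leading byte 0xE0 = 11100000 matches 1110xxxx → 3-byte sequence.
Byte 1: 0xE0 = 11100000, payload 0000 (4 bits).
Byte 2: 0xA6 = 10100110 (10xxxxxx ✓), payload 100110.
Byte 3: 0x95 = 10010101 (10xxxxxx ✓), payload 010101.
Concatenate: 0000100110010101 = 0x995 (16 bits → U+0995).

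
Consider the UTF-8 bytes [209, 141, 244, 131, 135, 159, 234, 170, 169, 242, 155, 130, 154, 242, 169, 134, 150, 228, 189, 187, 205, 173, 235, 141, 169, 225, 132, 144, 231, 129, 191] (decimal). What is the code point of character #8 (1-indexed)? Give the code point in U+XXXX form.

Offset 0: leading byte 0xD1 = 11010001 → 2-byte char #1 = D1 8D.
Offset 2: leading byte 0xF4 = 11110100 → 4-byte char #2 = F4 83 87 9F.
Offset 6: leading byte 0xEA = 11101010 → 3-byte char #3 = EA AA A9.
Offset 9: leading byte 0xF2 = 11110010 → 4-byte char #4 = F2 9B 82 9A.
Offset 13: leading byte 0xF2 = 11110010 → 4-byte char #5 = F2 A9 86 96.
Offset 17: leading byte 0xE4 = 11100100 → 3-byte char #6 = E4 BD BB.
Offset 20: leading byte 0xCD = 11001101 → 2-byte char #7 = CD AD.
Offset 22: leading byte 0xEB = 11101011 → 3-byte char #8 = EB 8D A9.
Leading byte 0xEB = 11101011 matches 1110xxxx → 3-byte sequence.
Byte 1: 0xEB = 11101011, payload 1011 (4 bits).
Byte 2: 0x8D = 10001101 (10xxxxxx ✓), payload 001101.
Byte 3: 0xA9 = 10101001 (10xxxxxx ✓), payload 101001.
Concatenate: 1011001101101001 = 0xB369 (16 bits → U+B369).

U+B369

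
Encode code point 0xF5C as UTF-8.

E0 BD 9C

U+0F5C = 0xF5C = 3932 decimal. In range U+0800–U+FFFF → 3-byte form: 1110xxxx 10xxxxxx 10xxxxxx.
Binary (16 bits): 0000111101011100.
Split 4+6+6: 0000 | 111101 | 011100.
Byte 1: 11100000 = 0xE0.
Byte 2: 10111101 = 0xBD.
Byte 3: 10011100 = 0x9C.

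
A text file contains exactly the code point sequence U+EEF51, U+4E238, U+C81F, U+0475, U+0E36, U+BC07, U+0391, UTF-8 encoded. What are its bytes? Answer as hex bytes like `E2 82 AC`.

F3 AE BD 91 F1 8E 88 B8 EC A0 9F D1 B5 E0 B8 B6 EB B0 87 CE 91

U+EEF51: 4-byte form → F3 AE BD 91.
U+4E238: 4-byte form → F1 8E 88 B8.
U+C81F: 3-byte form → EC A0 9F.
U+0475: 2-byte form → D1 B5.
U+0E36: 3-byte form → E0 B8 B6.
U+BC07: 3-byte form → EB B0 87.
U+0391: 2-byte form → CE 91.
Concatenated (21 bytes): F3 AE BD 91 F1 8E 88 B8 EC A0 9F D1 B5 E0 B8 B6 EB B0 87 CE 91.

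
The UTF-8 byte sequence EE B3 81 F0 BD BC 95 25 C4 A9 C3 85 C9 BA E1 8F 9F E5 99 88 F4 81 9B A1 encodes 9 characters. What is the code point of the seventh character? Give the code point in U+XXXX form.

Offset 0: leading byte 0xEE = 11101110 → 3-byte char #1 = EE B3 81.
Offset 3: leading byte 0xF0 = 11110000 → 4-byte char #2 = F0 BD BC 95.
Offset 7: leading byte 0x25 = 00100101 → 1-byte char #3 = 25.
Offset 8: leading byte 0xC4 = 11000100 → 2-byte char #4 = C4 A9.
Offset 10: leading byte 0xC3 = 11000011 → 2-byte char #5 = C3 85.
Offset 12: leading byte 0xC9 = 11001001 → 2-byte char #6 = C9 BA.
Offset 14: leading byte 0xE1 = 11100001 → 3-byte char #7 = E1 8F 9F.
Leading byte 0xE1 = 11100001 matches 1110xxxx → 3-byte sequence.
Byte 1: 0xE1 = 11100001, payload 0001 (4 bits).
Byte 2: 0x8F = 10001111 (10xxxxxx ✓), payload 001111.
Byte 3: 0x9F = 10011111 (10xxxxxx ✓), payload 011111.
Concatenate: 0001001111011111 = 0x13DF (16 bits → U+13DF).

U+13DF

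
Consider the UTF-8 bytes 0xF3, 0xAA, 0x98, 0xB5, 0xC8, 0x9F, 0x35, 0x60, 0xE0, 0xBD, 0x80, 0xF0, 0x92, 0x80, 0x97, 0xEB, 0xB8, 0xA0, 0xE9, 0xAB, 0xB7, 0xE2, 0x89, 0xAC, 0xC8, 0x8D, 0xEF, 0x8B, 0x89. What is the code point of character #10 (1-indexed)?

U+020D

Offset 0: leading byte 0xF3 = 11110011 → 4-byte char #1 = F3 AA 98 B5.
Offset 4: leading byte 0xC8 = 11001000 → 2-byte char #2 = C8 9F.
Offset 6: leading byte 0x35 = 00110101 → 1-byte char #3 = 35.
Offset 7: leading byte 0x60 = 01100000 → 1-byte char #4 = 60.
Offset 8: leading byte 0xE0 = 11100000 → 3-byte char #5 = E0 BD 80.
Offset 11: leading byte 0xF0 = 11110000 → 4-byte char #6 = F0 92 80 97.
Offset 15: leading byte 0xEB = 11101011 → 3-byte char #7 = EB B8 A0.
Offset 18: leading byte 0xE9 = 11101001 → 3-byte char #8 = E9 AB B7.
Offset 21: leading byte 0xE2 = 11100010 → 3-byte char #9 = E2 89 AC.
Offset 24: leading byte 0xC8 = 11001000 → 2-byte char #10 = C8 8D.
Leading byte 0xC8 = 11001000 matches 110xxxxx → 2-byte sequence.
Byte 1: 0xC8 = 11001000, payload 01000 (5 bits).
Byte 2: 0x8D = 10001101 (10xxxxxx ✓), payload 001101.
Concatenate: 01000001101 = 0x20D (11 bits → U+020D).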